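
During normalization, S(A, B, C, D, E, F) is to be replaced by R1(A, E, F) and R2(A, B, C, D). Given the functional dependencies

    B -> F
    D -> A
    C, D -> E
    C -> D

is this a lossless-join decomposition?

No

Common attributes: R1 ∩ R2 = {A}.
No dependency enlarges {A}, so (A)⁺ = {A}.
The closure contains neither all of R1 = {A, E, F} nor all of R2 = {A, B, C, D}, so the common attributes are not a superkey of either fragment. The join is lossy.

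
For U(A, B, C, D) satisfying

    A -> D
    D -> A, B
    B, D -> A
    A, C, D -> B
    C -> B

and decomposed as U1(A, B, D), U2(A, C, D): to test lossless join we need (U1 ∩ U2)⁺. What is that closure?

A, B, D

U1 ∩ U2 = {A, D}.
D → A, B applies, adding B
Closure: {A, B, D}.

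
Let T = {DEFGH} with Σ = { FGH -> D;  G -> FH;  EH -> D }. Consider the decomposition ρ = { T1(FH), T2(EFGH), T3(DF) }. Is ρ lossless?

Chase test. Columns are DEFGH; row i has aⱼ where attribute j ∈ Ti, else bᵢⱼ.
Initial tableau (one row per fragment):
  row 1: b11 b12 a3 b14 a5
  row 2: b21 a2 a3 a4 a5
  row 3: a1 b32 a3 b34 b35
No row becomes fully distinguished — the join is lossy.

No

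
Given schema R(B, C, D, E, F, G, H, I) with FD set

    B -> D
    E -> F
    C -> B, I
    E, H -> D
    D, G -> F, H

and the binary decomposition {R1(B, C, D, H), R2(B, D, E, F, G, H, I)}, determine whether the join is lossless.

Common attributes: R1 ∩ R2 = {B, D, H}.
No dependency enlarges {B, D, H}, so (B, D, H)⁺ = {B, D, H}.
The closure contains neither all of R1 = {B, C, D, H} nor all of R2 = {B, D, E, F, G, H, I}, so the common attributes are not a superkey of either fragment. The join is lossy.

No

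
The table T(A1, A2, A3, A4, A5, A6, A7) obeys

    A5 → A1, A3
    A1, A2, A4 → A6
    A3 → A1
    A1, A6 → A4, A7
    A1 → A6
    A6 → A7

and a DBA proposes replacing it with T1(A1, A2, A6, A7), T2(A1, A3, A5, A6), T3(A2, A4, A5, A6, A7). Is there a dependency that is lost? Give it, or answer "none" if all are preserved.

A1, A6 → A4, A7

Check A1, A6 → A4, A7: no single fragment contains all of {A1, A4, A6, A7}, and the restricted closure of {A1, A6} across the fragments never reaches {A4, A7}.
A5 → A1, A3 is preserved.
A1, A2, A4 → A6 is preserved.
A3 → A1 is preserved.
A1 → A6 is preserved.
A6 → A7 is preserved.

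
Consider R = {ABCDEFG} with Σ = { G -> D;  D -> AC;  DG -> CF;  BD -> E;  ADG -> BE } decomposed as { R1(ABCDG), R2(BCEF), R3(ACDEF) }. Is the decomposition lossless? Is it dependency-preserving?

lossy and not dependency-preserving

Lossless test (chase): applying each FD to every pair of rows produces no changes in the tableau, so no row becomes fully distinguished — the join is lossy.
Dependency preservation: the restricted closure of {DG} across the fragments never reaches {CF}, so DG → CF cannot be enforced without a join — not preserved.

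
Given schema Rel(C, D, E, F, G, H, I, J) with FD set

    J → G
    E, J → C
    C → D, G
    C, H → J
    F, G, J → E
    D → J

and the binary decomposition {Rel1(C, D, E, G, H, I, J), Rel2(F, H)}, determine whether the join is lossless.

Common attributes: Rel1 ∩ Rel2 = {H}.
No dependency enlarges {H}, so (H)⁺ = {H}.
The closure contains neither all of Rel1 = {C, D, E, G, H, I, J} nor all of Rel2 = {F, H}, so the common attributes are not a superkey of either fragment. The join is lossy.

No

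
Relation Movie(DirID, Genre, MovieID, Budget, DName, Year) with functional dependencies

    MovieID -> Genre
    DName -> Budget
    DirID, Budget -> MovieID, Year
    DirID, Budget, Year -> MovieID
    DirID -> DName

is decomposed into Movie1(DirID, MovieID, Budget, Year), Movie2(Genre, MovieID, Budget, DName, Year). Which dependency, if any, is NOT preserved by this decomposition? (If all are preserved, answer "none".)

Check DirID → DName: no single fragment contains all of {DirID, DName}, and the restricted closure of {DirID} across the fragments never reaches {DName}.
MovieID → Genre is preserved.
DName → Budget is preserved.
DirID, Budget → MovieID, Year is preserved.
DirID, Budget, Year → MovieID is preserved.

DirID -> DName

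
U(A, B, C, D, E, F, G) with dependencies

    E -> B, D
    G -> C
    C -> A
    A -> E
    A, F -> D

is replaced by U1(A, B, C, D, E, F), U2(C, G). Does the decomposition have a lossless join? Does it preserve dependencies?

lossy but dependency-preserving

Lossless test: (C)⁺ = {A, B, C, D, E}, which is a superkey of neither fragment — lossy.
Dependency preservation: every FD's attributes lie within a single fragment, so each can be enforced locally — preserved.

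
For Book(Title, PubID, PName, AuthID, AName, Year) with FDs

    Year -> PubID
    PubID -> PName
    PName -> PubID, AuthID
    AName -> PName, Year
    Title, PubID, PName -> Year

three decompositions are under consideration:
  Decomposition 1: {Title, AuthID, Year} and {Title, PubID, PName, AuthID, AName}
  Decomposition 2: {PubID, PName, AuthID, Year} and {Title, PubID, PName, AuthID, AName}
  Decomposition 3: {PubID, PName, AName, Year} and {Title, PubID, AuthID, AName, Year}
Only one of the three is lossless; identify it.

Decomposition 1: common = {Title, AuthID}, closure = {Title, AuthID} → lossy.
Decomposition 2: common = {PubID, PName, AuthID}, closure = {PubID, PName, AuthID} → lossy.
Decomposition 3: common = {PubID, AName, Year}, closure = {PubID, PName, AuthID, AName, Year} → lossless.

Decomposition 3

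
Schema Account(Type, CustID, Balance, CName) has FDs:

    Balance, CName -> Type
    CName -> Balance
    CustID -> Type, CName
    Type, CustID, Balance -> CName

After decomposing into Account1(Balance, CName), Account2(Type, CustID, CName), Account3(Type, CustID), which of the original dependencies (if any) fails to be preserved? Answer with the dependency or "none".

Balance, CName → Type: restricted closure across fragments reaches Type.
CName → Balance lies within Account1.
CustID → Type, CName lies within Account2.
Type, CustID, Balance → CName: restricted closure across fragments reaches CName.
Every dependency is enforceable on the fragments, so the decomposition is dependency-preserving.

none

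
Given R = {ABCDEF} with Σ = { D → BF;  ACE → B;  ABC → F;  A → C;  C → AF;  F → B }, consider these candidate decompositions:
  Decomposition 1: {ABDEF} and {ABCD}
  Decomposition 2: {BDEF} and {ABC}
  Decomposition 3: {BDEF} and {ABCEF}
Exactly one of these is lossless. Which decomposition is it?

Decomposition 1: common = {ABD}, closure = {ABCDF} → lossless.
Decomposition 2: common = {B}, closure = {B} → lossy.
Decomposition 3: common = {BEF}, closure = {BEF} → lossy.

Decomposition 1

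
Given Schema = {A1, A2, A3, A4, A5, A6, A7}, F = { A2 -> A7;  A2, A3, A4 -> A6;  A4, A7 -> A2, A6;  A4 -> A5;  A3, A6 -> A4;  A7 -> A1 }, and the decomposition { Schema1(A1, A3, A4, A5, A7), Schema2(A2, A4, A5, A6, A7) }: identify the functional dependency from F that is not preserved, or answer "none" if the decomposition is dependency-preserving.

Check A3, A6 → A4: no single fragment contains all of {A3, A4, A6}, and the restricted closure of {A3, A6} across the fragments never reaches {A4}.
A2 → A7 is preserved.
A2, A3, A4 → A6 is preserved.
A4, A7 → A2, A6 is preserved.
A4 → A5 is preserved.
A7 → A1 is preserved.

A3, A6 -> A4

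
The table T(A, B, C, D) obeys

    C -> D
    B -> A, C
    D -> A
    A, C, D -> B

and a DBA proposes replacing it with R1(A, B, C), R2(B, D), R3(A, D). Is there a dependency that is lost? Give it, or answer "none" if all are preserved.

none

C → D: restricted closure across fragments reaches D.
B → A, C lies within R1.
D → A lies within R3.
A, C, D → B: restricted closure across fragments reaches B.
Every dependency is enforceable on the fragments, so the decomposition is dependency-preserving.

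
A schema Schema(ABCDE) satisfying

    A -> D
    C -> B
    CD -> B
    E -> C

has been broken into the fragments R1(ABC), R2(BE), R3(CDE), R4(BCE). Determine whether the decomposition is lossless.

Chase test. Columns are ABCDE; row i has aⱼ where attribute j ∈ Ri, else bᵢⱼ.
Initial tableau (one row per fragment):
  row 1: a1 a2 a3 b14 b15
  row 2: b21 a2 b23 b24 a5
  row 3: b31 b32 a3 a4 a5
  row 4: b41 a2 a3 b44 a5
Rows 1 and 3 agree on C; apply C→B and equate their B entries.
Rows 2 and 3 agree on E; apply E→C and equate their C entries.
No row becomes fully distinguished — the join is lossy.

No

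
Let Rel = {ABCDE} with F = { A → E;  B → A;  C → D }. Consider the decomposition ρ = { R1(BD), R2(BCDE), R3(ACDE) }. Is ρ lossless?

Chase test. Columns are ABCDE; row i has aⱼ where attribute j ∈ Ri, else bᵢⱼ.
Initial tableau (one row per fragment):
  row 1: b11 a2 b13 a4 b15
  row 2: b21 a2 a3 a4 a5
  row 3: a1 b32 a3 a4 a5
Rows 1 and 2 agree on B; apply B→A and equate their A entries.
Rows 1 and 2 agree on A; apply A→E and equate their E entries.
No row becomes fully distinguished — the join is lossy.

No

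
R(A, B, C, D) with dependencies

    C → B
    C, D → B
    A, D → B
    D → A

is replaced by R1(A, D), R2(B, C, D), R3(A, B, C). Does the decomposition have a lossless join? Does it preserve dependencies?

Lossless test (chase): Rows 1 and 2 agree on D; apply D→A and equate their A entries. Rows 1 and 2 agree on A, D; apply A, D→B and equate their B entries. Row 2 is now all distinguished symbols — the join is lossless.
Dependency preservation: A, D → B is not contained in any single fragment, but the restricted closure of its left-hand side across the fragments still reaches the right-hand side; the remaining FDs each lie inside some fragment. All dependencies are preserved.

lossless and dependency-preserving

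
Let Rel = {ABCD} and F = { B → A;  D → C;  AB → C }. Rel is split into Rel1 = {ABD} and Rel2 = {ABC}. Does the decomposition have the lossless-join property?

Yes

Common attributes: Rel1 ∩ Rel2 = {AB}.
Closure of {AB}: AB → C applies, adding C. So (AB)⁺ = {ABC}.
This closure contains every attribute of Rel2, so Rel1 ∩ Rel2 → Rel2. The join is lossless.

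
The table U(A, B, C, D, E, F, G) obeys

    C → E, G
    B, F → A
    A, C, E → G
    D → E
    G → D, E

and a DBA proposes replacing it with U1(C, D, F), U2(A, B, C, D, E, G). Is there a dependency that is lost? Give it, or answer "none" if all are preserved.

Check B, F → A: no single fragment contains all of {A, B, F}, and the restricted closure of {B, F} across the fragments never reaches {A}.
C → E, G is preserved.
A, C, E → G is preserved.
D → E is preserved.
G → D, E is preserved.

B, F → A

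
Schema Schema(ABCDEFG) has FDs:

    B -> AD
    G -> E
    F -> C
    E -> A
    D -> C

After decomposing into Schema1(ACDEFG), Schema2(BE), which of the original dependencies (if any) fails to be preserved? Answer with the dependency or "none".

B -> AD

Check B → AD: no single fragment contains all of {ABD}, and the restricted closure of {B} across the fragments never reaches {AD}.
G → E is preserved.
F → C is preserved.
E → A is preserved.
D → C is preserved.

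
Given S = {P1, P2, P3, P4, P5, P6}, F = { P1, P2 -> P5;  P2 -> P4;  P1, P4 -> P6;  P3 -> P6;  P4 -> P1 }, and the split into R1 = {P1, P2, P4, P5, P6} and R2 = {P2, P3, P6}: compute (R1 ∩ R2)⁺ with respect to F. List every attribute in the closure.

R1 ∩ R2 = {P2, P6}.
P2 → P4 applies, adding P4
P4 → P1 applies, adding P1
P1, P2 → P5 applies, adding P5
Closure: {P1, P2, P4, P5, P6}.

P1, P2, P4, P5, P6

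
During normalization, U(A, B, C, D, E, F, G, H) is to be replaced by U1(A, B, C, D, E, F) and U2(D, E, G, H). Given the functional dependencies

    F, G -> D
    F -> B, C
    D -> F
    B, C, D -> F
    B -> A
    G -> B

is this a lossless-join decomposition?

Common attributes: U1 ∩ U2 = {D, E}.
Closure of {D, E}: D → F applies, adding F; F → B, C applies, adding B, C; B → A applies, adding A. So (D, E)⁺ = {A, B, C, D, E, F}.
This closure contains every attribute of U1, so U1 ∩ U2 → U1. The join is lossless.

Yes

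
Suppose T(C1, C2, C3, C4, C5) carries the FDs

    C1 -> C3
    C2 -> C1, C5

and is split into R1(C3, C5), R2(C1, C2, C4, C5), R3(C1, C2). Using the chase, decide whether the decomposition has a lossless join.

Chase test. Columns are C1, C2, C3, C4, C5; row i has aⱼ where attribute j ∈ Ri, else bᵢⱼ.
Initial tableau (one row per fragment):
  row 1: b11 b12 a3 b14 a5
  row 2: a1 a2 b23 a4 a5
  row 3: a1 a2 b33 b34 b35
Rows 2 and 3 agree on C1; apply C1→C3 and equate their C3 entries.
Rows 2 and 3 agree on C2; apply C2→C1, C5 and equate their C1, C5 entries.
No row becomes fully distinguished — the join is lossy.

No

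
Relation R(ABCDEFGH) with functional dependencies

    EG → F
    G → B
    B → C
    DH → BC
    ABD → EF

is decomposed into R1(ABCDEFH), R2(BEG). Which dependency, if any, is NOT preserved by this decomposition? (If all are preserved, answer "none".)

Check EG → F: no single fragment contains all of {EFG}, and the restricted closure of {EG} across the fragments never reaches {F}.
G → B is preserved.
B → C is preserved.
DH → BC is preserved.
ABD → EF is preserved.

EG → F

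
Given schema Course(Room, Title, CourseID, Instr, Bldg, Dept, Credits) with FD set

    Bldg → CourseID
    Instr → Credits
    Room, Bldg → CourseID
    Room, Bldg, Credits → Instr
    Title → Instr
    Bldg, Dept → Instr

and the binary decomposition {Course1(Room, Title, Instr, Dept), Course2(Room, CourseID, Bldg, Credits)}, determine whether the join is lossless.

No

Common attributes: Course1 ∩ Course2 = {Room}.
No dependency enlarges {Room}, so (Room)⁺ = {Room}.
The closure contains neither all of Course1 = {Room, Title, Instr, Dept} nor all of Course2 = {Room, CourseID, Bldg, Credits}, so the common attributes are not a superkey of either fragment. The join is lossy.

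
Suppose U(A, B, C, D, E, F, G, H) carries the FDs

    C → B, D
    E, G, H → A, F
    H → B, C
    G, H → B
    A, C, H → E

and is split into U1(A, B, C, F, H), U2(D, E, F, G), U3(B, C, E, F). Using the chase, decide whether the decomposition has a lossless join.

No

Chase test. Columns are A, B, C, D, E, F, G, H; row i has aⱼ where attribute j ∈ Ui, else bᵢⱼ.
Initial tableau (one row per fragment):
  row 1: a1 a2 a3 b14 b15 a6 b17 a8
  row 2: b21 b22 b23 a4 a5 a6 a7 b28
  row 3: b31 a2 a3 b34 a5 a6 b37 b38
Rows 1 and 3 agree on C; apply C→B, D and equate their B, D entries.
No row becomes fully distinguished — the join is lossy.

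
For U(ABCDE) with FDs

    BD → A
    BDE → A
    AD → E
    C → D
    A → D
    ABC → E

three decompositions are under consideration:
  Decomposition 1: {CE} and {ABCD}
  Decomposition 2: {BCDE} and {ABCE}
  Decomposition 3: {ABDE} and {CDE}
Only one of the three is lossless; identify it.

Decomposition 2

Decomposition 1: common = {C}, closure = {CD} → lossy.
Decomposition 2: common = {BCE}, closure = {ABCDE} → lossless.
Decomposition 3: common = {DE}, closure = {DE} → lossy.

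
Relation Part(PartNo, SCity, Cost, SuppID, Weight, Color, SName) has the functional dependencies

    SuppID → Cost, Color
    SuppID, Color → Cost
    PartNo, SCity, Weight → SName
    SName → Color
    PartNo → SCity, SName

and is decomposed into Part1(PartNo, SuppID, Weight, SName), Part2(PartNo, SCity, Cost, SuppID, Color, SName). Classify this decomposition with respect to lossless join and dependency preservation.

Lossless test: (PartNo, SuppID, SName)⁺ = {PartNo, SCity, Cost, SuppID, Color, SName}, which contains all of one fragment — lossless.
Dependency preservation: PartNo, SCity, Weight → SName is not contained in any single fragment, but the restricted closure of its left-hand side across the fragments still reaches the right-hand side; the remaining FDs each lie inside some fragment. All dependencies are preserved.

lossless and dependency-preserving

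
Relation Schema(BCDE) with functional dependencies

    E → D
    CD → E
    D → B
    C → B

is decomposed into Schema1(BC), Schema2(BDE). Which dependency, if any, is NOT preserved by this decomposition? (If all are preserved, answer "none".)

Check CD → E: no single fragment contains all of {CDE}, and the restricted closure of {CD} across the fragments never reaches {E}.
E → D is preserved.
D → B is preserved.
C → B is preserved.

CD → E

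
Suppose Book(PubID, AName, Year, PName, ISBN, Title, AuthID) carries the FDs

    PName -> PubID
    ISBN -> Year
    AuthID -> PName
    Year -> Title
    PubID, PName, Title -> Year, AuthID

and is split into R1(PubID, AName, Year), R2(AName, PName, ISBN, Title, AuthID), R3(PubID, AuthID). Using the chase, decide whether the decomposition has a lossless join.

No

Chase test. Columns are PubID, AName, Year, PName, ISBN, Title, AuthID; row i has aⱼ where attribute j ∈ Ri, else bᵢⱼ.
Initial tableau (one row per fragment):
  row 1: a1 a2 a3 b14 b15 b16 b17
  row 2: b21 a2 b23 a4 a5 a6 a7
  row 3: a1 b32 b33 b34 b35 b36 a7
Rows 2 and 3 agree on AuthID; apply AuthID→PName and equate their PName entries.
Rows 2 and 3 agree on PName; apply PName→PubID and equate their PubID entries.
No row becomes fully distinguished — the join is lossy.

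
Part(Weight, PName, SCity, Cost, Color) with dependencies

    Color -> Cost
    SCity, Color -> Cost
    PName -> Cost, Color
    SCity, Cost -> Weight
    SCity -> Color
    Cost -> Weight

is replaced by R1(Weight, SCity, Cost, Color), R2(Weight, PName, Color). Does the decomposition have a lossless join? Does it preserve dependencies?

lossy but dependency-preserving

Lossless test: (Weight, Color)⁺ = {Weight, Cost, Color}, which is a superkey of neither fragment — lossy.
Dependency preservation: PName → Cost, Color is not contained in any single fragment, but the restricted closure of its left-hand side across the fragments still reaches the right-hand side; the remaining FDs each lie inside some fragment. All dependencies are preserved.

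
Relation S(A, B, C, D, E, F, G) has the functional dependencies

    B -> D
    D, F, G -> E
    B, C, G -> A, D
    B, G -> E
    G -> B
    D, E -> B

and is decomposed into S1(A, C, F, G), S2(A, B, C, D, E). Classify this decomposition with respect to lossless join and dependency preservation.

lossy and not dependency-preserving

Lossless test: (A, C)⁺ = {A, C}, which is a superkey of neither fragment — lossy.
Dependency preservation: the restricted closure of {D, F, G} across the fragments never reaches {E}, so D, F, G → E cannot be enforced without a join — not preserved.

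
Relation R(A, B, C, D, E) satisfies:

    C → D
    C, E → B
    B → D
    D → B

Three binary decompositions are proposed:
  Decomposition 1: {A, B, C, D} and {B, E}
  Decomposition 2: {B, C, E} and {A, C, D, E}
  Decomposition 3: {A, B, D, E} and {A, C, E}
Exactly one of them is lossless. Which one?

Decomposition 2

Decomposition 1: common = {B}, closure = {B, D} → lossy.
Decomposition 2: common = {C, E}, closure = {B, C, D, E} → lossless.
Decomposition 3: common = {A, E}, closure = {A, E} → lossy.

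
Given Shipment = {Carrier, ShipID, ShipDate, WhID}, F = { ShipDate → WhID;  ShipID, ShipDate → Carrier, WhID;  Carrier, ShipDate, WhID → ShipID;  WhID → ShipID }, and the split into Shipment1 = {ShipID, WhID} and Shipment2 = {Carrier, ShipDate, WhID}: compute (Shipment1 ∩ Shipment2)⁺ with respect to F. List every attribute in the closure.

ShipID, WhID

Shipment1 ∩ Shipment2 = {WhID}.
WhID → ShipID applies, adding ShipID
Closure: {ShipID, WhID}.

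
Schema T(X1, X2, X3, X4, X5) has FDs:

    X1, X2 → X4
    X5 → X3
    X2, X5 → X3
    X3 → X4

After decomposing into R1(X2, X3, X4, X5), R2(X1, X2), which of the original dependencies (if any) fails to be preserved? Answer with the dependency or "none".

Check X1, X2 → X4: no single fragment contains all of {X1, X2, X4}, and the restricted closure of {X1, X2} across the fragments never reaches {X4}.
X5 → X3 is preserved.
X2, X5 → X3 is preserved.
X3 → X4 is preserved.

X1, X2 → X4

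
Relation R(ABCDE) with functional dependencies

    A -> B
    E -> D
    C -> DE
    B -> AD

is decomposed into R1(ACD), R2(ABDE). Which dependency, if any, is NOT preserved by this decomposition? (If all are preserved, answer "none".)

Check C → DE: no single fragment contains all of {CDE}, and the restricted closure of {C} across the fragments never reaches {DE}.
A → B is preserved.
E → D is preserved.
B → AD is preserved.

C -> DE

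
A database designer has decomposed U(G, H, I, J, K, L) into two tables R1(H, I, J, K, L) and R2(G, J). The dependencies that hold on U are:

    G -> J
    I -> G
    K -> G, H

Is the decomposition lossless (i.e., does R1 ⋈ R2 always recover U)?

Common attributes: R1 ∩ R2 = {J}.
No dependency enlarges {J}, so (J)⁺ = {J}.
The closure contains neither all of R1 = {H, I, J, K, L} nor all of R2 = {G, J}, so the common attributes are not a superkey of either fragment. The join is lossy.

No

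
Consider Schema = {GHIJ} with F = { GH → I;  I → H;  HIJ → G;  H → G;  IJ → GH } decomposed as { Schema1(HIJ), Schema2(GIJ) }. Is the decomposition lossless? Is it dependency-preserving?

Lossless test: (IJ)⁺ = {GHIJ}, which contains all of one fragment — lossless.
Dependency preservation: GH → I; HIJ → G; H → G; IJ → GH are not contained in any single fragment, but the restricted closure of each left-hand side across the fragments still reaches the right-hand side; the remaining FDs each lie inside some fragment. All dependencies are preserved.

lossless and dependency-preserving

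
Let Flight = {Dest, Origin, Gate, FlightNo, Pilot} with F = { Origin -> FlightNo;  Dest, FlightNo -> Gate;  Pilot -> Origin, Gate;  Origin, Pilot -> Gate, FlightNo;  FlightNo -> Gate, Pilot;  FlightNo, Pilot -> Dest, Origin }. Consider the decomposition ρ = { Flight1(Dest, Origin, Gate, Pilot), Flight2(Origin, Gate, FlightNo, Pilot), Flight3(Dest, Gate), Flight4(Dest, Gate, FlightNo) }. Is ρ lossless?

Chase test. Columns are Dest, Origin, Gate, FlightNo, Pilot; row i has aⱼ where attribute j ∈ Flighti, else bᵢⱼ.
Initial tableau (one row per fragment):
  row 1: a1 a2 a3 b14 a5
  row 2: b21 a2 a3 a4 a5
  row 3: a1 b32 a3 b34 b35
  row 4: a1 b42 a3 a4 b45
Rows 1 and 2 agree on Origin; apply Origin→FlightNo and equate their FlightNo entries.
Rows 1 and 4 agree on FlightNo; apply FlightNo→Gate, Pilot and equate their Gate, Pilot entries.
Rows 1 and 2 agree on FlightNo, Pilot; apply FlightNo, Pilot→Dest, Origin and equate their Dest, Origin entries.
Rows 1 and 4 agree on FlightNo, Pilot; apply FlightNo, Pilot→Dest, Origin and equate their Dest, Origin entries.
Row 1 is now all distinguished symbols — the join is lossless.

Yes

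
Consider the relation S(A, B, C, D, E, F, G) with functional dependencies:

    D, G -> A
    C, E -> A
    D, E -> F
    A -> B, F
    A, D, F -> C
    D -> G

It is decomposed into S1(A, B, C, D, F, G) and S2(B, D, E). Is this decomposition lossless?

Common attributes: S1 ∩ S2 = {B, D}.
Closure of {B, D}: D → G applies, adding G; D, G → A applies, adding A; A → B, F applies, adding F; A, D, F → C applies, adding C. So (B, D)⁺ = {A, B, C, D, F, G}.
This closure contains every attribute of S1, so S1 ∩ S2 → S1. The join is lossless.

Yes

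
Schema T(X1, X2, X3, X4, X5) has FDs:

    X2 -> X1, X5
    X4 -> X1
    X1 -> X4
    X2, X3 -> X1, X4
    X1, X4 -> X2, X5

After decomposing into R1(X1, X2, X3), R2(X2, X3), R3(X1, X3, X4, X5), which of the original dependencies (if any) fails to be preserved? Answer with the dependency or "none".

none

X2 → X1, X5: restricted closure across fragments reaches X1, X5.
X4 → X1 lies within R3.
X1 → X4 lies within R3.
X2, X3 → X1, X4: restricted closure across fragments reaches X1, X4.
X1, X4 → X2, X5: restricted closure across fragments reaches X2, X5.
Every dependency is enforceable on the fragments, so the decomposition is dependency-preserving.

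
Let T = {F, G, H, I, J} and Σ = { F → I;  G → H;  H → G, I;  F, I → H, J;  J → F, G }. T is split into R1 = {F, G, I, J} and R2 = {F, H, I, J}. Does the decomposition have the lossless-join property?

Common attributes: R1 ∩ R2 = {F, I, J}.
Closure of {F, I, J}: F, I → H, J applies, adding H; J → F, G applies, adding G. So (F, I, J)⁺ = {F, G, H, I, J}.
This closure contains every attribute of R1, so R1 ∩ R2 → R1. The join is lossless.

Yes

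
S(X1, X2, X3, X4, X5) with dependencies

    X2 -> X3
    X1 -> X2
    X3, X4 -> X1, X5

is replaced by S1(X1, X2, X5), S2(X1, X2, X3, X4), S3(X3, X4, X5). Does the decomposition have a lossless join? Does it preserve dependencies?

Lossless test (chase): Rows 1 and 2 agree on X2; apply X2→X3 and equate their X3 entries. Rows 2 and 3 agree on X3, X4; apply X3, X4→X1, X5 and equate their X1, X5 entries. Rows 1 and 3 agree on X1; apply X1→X2 and equate their X2 entries. Row 2 is now all distinguished symbols — the join is lossless.
Dependency preservation: X3, X4 → X1, X5 is not contained in any single fragment, but the restricted closure of its left-hand side across the fragments still reaches the right-hand side; the remaining FDs each lie inside some fragment. All dependencies are preserved.

lossless and dependency-preserving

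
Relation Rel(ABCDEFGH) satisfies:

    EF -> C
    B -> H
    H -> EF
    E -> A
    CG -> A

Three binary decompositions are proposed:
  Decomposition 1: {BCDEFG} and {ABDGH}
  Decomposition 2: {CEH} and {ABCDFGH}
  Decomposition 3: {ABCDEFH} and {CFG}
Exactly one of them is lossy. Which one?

Decomposition 3

Decomposition 1: common = {BDG}, closure = {ABCDEFGH} → lossless.
Decomposition 2: common = {CH}, closure = {ACEFH} → lossless.
Decomposition 3: common = {CF}, closure = {CF} → lossy.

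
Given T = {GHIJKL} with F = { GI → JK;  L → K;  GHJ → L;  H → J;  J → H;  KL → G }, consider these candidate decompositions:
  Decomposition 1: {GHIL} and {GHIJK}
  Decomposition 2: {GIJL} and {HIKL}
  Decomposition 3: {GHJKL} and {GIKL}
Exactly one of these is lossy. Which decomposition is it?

Decomposition 1: common = {GHI}, closure = {GHIJKL} → lossless.
Decomposition 2: common = {IL}, closure = {GHIJKL} → lossless.
Decomposition 3: common = {GKL}, closure = {GKL} → lossy.

Decomposition 3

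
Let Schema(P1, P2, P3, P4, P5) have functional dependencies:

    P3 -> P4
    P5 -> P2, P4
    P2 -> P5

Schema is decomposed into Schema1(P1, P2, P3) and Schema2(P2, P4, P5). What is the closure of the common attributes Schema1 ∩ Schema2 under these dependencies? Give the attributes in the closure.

P2, P4, P5

Schema1 ∩ Schema2 = {P2}.
P2 → P5 applies, adding P5
P5 → P2, P4 applies, adding P4
Closure: {P2, P4, P5}.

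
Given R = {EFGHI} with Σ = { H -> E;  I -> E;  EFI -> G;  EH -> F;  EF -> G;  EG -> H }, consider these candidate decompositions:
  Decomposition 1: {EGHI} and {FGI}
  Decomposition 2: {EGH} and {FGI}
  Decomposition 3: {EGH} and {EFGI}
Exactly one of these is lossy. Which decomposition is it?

Decomposition 2

Decomposition 1: common = {GI}, closure = {EFGHI} → lossless.
Decomposition 2: common = {G}, closure = {G} → lossy.
Decomposition 3: common = {EG}, closure = {EFGH} → lossless.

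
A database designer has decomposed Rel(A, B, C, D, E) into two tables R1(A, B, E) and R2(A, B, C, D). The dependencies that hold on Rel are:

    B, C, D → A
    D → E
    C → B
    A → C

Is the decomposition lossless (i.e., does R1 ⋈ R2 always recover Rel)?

No

Common attributes: R1 ∩ R2 = {A, B}.
Closure of {A, B}: A → C applies, adding C. So (A, B)⁺ = {A, B, C}.
The closure contains neither all of R1 = {A, B, E} nor all of R2 = {A, B, C, D}, so the common attributes are not a superkey of either fragment. The join is lossy.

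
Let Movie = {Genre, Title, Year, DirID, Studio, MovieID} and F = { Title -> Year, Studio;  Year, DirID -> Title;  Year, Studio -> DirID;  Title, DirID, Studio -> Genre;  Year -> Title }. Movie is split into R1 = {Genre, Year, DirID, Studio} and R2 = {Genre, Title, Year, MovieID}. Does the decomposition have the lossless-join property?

Yes

Common attributes: R1 ∩ R2 = {Genre, Year}.
Closure of {Genre, Year}: Year → Title applies, adding Title; Title → Year, Studio applies, adding Studio; Year, Studio → DirID applies, adding DirID. So (Genre, Year)⁺ = {Genre, Title, Year, DirID, Studio}.
This closure contains every attribute of R1, so R1 ∩ R2 → R1. The join is lossless.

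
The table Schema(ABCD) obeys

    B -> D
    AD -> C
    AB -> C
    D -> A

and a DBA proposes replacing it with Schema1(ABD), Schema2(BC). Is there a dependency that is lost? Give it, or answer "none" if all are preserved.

Check AD → C: no single fragment contains all of {ACD}, and the restricted closure of {AD} across the fragments never reaches {C}.
B → D is preserved.
AB → C is preserved.
D → A is preserved.

AD -> C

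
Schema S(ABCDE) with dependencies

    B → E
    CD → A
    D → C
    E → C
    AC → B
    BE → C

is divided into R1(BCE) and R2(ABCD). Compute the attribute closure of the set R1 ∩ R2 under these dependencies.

R1 ∩ R2 = {BC}.
B → E applies, adding E
Closure: {BCE}.

BCE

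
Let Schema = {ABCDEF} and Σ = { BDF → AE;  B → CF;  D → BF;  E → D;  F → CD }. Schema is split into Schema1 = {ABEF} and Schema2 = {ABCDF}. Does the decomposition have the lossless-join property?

Common attributes: Schema1 ∩ Schema2 = {ABF}.
Closure of {ABF}: B → CF applies, adding C; F → CD applies, adding D; BDF → AE applies, adding E. So (ABF)⁺ = {ABCDEF}.
This closure contains every attribute of Schema1, so Schema1 ∩ Schema2 → Schema1. The join is lossless.

Yes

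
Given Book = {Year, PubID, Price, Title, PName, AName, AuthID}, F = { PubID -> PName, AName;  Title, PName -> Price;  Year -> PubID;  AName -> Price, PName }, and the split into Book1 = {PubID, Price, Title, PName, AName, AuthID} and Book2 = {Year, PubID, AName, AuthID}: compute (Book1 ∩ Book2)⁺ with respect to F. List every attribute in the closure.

Book1 ∩ Book2 = {PubID, AName, AuthID}.
PubID → PName, AName applies, adding PName
AName → Price, PName applies, adding Price
Closure: {PubID, Price, PName, AName, AuthID}.

PubID, Price, PName, AName, AuthID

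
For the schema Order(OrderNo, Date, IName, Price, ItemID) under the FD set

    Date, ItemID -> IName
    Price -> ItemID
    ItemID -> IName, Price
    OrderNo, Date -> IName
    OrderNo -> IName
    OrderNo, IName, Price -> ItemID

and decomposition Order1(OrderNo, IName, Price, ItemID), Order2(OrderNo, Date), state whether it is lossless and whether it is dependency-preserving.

lossy but dependency-preserving

Lossless test: (OrderNo)⁺ = {OrderNo, IName}, which is a superkey of neither fragment — lossy.
Dependency preservation: Date, ItemID → IName; OrderNo, Date → IName are not contained in any single fragment, but the restricted closure of each left-hand side across the fragments still reaches the right-hand side; the remaining FDs each lie inside some fragment. All dependencies are preserved.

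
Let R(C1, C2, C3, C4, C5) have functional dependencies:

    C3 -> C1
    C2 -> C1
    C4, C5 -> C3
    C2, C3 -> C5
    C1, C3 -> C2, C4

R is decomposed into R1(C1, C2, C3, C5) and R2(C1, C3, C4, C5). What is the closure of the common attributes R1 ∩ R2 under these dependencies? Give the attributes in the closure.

R1 ∩ R2 = {C1, C3, C5}.
C1, C3 → C2, C4 applies, adding C2, C4
Closure: {C1, C2, C3, C4, C5}.

C1, C2, C3, C4, C5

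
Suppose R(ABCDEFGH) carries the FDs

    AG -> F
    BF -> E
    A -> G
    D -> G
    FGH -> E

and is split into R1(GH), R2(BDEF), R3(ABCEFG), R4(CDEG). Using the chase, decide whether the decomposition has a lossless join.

No

Chase test. Columns are ABCDEFGH; row i has aⱼ where attribute j ∈ Ri, else bᵢⱼ.
Initial tableau (one row per fragment):
  row 1: b11 b12 b13 b14 b15 b16 a7 a8
  row 2: b21 a2 b23 a4 a5 a6 b27 b28
  row 3: a1 a2 a3 b34 a5 a6 a7 b38
  row 4: b41 b42 a3 a4 a5 b46 a7 b48
Rows 2 and 4 agree on D; apply D→G and equate their G entries.
No row becomes fully distinguished — the join is lossy.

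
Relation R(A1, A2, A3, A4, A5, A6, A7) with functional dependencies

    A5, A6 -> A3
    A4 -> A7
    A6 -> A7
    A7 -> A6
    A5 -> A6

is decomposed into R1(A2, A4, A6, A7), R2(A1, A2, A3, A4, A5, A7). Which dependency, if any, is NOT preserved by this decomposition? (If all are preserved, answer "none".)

none

A5, A6 → A3: restricted closure across fragments reaches A3.
A4 → A7 lies within R1.
A6 → A7 lies within R1.
A7 → A6 lies within R1.
A5 → A6: restricted closure across fragments reaches A6.
Every dependency is enforceable on the fragments, so the decomposition is dependency-preserving.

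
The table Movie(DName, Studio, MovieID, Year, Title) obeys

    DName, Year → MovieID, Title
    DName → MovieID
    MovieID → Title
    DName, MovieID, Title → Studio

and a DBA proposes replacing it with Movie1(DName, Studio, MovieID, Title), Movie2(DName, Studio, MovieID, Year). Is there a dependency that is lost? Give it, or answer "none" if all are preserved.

DName, Year → MovieID, Title: restricted closure across fragments reaches MovieID, Title.
DName → MovieID lies within Movie1.
MovieID → Title lies within Movie1.
DName, MovieID, Title → Studio lies within Movie1.
Every dependency is enforceable on the fragments, so the decomposition is dependency-preserving.

none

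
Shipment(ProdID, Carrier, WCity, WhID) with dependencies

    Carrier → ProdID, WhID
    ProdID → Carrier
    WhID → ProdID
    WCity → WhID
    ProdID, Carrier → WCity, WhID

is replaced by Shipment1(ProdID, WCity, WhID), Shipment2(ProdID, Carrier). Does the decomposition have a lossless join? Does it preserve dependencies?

Lossless test: (ProdID)⁺ = {ProdID, Carrier, WCity, WhID}, which contains all of one fragment — lossless.
Dependency preservation: Carrier → ProdID, WhID; ProdID, Carrier → WCity, WhID are not contained in any single fragment, but the restricted closure of each left-hand side across the fragments still reaches the right-hand side; the remaining FDs each lie inside some fragment. All dependencies are preserved.

lossless and dependency-preserving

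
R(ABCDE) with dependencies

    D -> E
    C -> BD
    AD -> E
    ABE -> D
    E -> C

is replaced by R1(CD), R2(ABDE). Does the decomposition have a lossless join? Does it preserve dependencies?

lossless and dependency-preserving

Lossless test: (D)⁺ = {BCDE}, which contains all of one fragment — lossless.
Dependency preservation: C → BD; E → C are not contained in any single fragment, but the restricted closure of each left-hand side across the fragments still reaches the right-hand side; the remaining FDs each lie inside some fragment. All dependencies are preserved.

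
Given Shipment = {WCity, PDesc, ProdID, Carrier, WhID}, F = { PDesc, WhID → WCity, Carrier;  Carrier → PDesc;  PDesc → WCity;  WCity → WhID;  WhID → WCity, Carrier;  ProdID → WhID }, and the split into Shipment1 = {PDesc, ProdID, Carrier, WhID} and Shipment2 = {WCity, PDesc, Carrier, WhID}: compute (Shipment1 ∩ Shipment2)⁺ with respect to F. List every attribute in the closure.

Shipment1 ∩ Shipment2 = {PDesc, Carrier, WhID}.
PDesc, WhID → WCity, Carrier applies, adding WCity
Closure: {WCity, PDesc, Carrier, WhID}.

WCity, PDesc, Carrier, WhID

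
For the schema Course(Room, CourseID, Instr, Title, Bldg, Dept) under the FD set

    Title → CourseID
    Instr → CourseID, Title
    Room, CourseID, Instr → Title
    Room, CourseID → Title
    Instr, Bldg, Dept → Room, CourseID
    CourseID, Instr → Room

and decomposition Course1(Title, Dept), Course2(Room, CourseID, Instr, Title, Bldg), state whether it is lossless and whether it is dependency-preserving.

Lossless test: (Title)⁺ = {CourseID, Title}, which is a superkey of neither fragment — lossy.
Dependency preservation: Instr, Bldg, Dept → Room, CourseID is not contained in any single fragment, but the restricted closure of its left-hand side across the fragments still reaches the right-hand side; the remaining FDs each lie inside some fragment. All dependencies are preserved.

lossy but dependency-preserving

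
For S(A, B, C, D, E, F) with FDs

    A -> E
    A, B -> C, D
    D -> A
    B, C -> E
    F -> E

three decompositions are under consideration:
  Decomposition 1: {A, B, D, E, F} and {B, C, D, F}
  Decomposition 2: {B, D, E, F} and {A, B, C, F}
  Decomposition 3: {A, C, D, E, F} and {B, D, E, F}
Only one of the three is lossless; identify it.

Decomposition 1: common = {B, D, F}, closure = {A, B, C, D, E, F} → lossless.
Decomposition 2: common = {B, F}, closure = {B, E, F} → lossy.
Decomposition 3: common = {D, E, F}, closure = {A, D, E, F} → lossy.

Decomposition 1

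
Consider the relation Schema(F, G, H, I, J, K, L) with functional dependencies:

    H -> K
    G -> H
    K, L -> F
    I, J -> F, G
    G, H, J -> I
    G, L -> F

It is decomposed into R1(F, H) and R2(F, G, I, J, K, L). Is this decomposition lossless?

Common attributes: R1 ∩ R2 = {F}.
No dependency enlarges {F}, so (F)⁺ = {F}.
The closure contains neither all of R1 = {F, H} nor all of R2 = {F, G, I, J, K, L}, so the common attributes are not a superkey of either fragment. The join is lossy.

No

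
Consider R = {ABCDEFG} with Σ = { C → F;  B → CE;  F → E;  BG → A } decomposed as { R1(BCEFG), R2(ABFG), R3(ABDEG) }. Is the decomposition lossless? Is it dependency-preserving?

lossless and dependency-preserving

Lossless test (chase): Rows 1 and 2 agree on B; apply B→CE and equate their CE entries. Rows 1 and 3 agree on B; apply B→CE and equate their CE entries. Rows 1 and 2 agree on BG; apply BG→A and equate their A entries. Rows 1 and 3 agree on C; apply C→F and equate their F entries. Row 3 is now all distinguished symbols — the join is lossless.
Dependency preservation: every FD's attributes lie within a single fragment, so each can be enforced locally — preserved.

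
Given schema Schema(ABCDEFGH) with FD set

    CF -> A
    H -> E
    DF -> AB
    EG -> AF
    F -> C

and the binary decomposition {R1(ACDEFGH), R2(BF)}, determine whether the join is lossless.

No

Common attributes: R1 ∩ R2 = {F}.
Closure of {F}: F → C applies, adding C; CF → A applies, adding A. So (F)⁺ = {ACF}.
The closure contains neither all of R1 = {ACDEFGH} nor all of R2 = {BF}, so the common attributes are not a superkey of either fragment. The join is lossy.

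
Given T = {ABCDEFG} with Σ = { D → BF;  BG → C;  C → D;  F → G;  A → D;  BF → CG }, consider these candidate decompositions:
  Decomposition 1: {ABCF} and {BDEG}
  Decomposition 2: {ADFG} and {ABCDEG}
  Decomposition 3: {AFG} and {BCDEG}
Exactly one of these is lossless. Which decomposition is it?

Decomposition 1: common = {B}, closure = {B} → lossy.
Decomposition 2: common = {ADG}, closure = {ABCDFG} → lossless.
Decomposition 3: common = {G}, closure = {G} → lossy.

Decomposition 2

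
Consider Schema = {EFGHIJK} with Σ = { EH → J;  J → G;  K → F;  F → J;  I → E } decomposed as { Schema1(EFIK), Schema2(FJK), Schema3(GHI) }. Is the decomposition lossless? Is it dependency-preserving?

Lossless test (chase): Rows 1 and 2 agree on F; apply F→J and equate their J entries. Rows 1 and 3 agree on I; apply I→E and equate their E entries. Rows 1 and 2 agree on J; apply J→G and equate their G entries. No row becomes fully distinguished — the join is lossy.
Dependency preservation: the restricted closure of {EH} across the fragments never reaches {J}, so EH → J cannot be enforced without a join — not preserved.

lossy and not dependency-preserving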